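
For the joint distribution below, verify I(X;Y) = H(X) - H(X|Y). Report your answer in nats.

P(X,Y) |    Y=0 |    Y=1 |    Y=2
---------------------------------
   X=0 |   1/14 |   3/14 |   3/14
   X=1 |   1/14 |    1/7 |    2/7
I(X;Y) = 0.0123 nats

Mutual information has multiple equivalent forms:
- I(X;Y) = H(X) - H(X|Y)
- I(X;Y) = H(Y) - H(Y|X)
- I(X;Y) = H(X) + H(Y) - H(X,Y)

Computing all quantities:
H(X) = 0.6931, H(Y) = 0.9923, H(X,Y) = 1.6731
H(X|Y) = 0.6808, H(Y|X) = 0.9800

Verification:
H(X) - H(X|Y) = 0.6931 - 0.6808 = 0.0123
H(Y) - H(Y|X) = 0.9923 - 0.9800 = 0.0123
H(X) + H(Y) - H(X,Y) = 0.6931 + 0.9923 - 1.6731 = 0.0123

All forms give I(X;Y) = 0.0123 nats. ✓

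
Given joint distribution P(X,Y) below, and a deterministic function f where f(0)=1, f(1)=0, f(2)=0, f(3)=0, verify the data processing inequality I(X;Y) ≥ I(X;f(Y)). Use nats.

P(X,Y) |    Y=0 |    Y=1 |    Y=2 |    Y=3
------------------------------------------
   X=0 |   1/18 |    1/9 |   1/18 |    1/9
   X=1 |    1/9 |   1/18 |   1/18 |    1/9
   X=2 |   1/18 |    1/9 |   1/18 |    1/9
I(X;Y) = 0.0252, I(X;f(Y)) = 0.0172, inequality holds: 0.0252 ≥ 0.0172

Data Processing Inequality: For any Markov chain X → Y → Z, we have I(X;Y) ≥ I(X;Z).

Here Z = f(Y) is a deterministic function of Y, forming X → Y → Z.

Original I(X;Y) = 0.0252 nats

After applying f:
P(X,Z) where Z=f(Y):
- P(X,Z=0) = P(X,Y=1) + P(X,Y=2) + P(X,Y=3)
- P(X,Z=1) = P(X,Y=0)

I(X;Z) = I(X;f(Y)) = 0.0172 nats

Verification: 0.0252 ≥ 0.0172 ✓

Information cannot be created by processing; the function f can only lose information about X.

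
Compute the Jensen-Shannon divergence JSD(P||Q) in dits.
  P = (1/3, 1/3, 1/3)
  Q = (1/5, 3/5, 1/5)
0.0157 dits

Jensen-Shannon divergence is:
JSD(P||Q) = 0.5 × D_KL(P||M) + 0.5 × D_KL(Q||M)
where M = 0.5 × (P + Q) is the mixture distribution.

M = 0.5 × (1/3, 1/3, 1/3) + 0.5 × (1/5, 3/5, 1/5) = (4/15, 7/15, 4/15)

D_KL(P||M) = 0.0159 dits
D_KL(Q||M) = 0.0155 dits

JSD(P||Q) = 0.5 × 0.0159 + 0.5 × 0.0155 = 0.0157 dits

Unlike KL divergence, JSD is symmetric and bounded: 0 ≤ JSD ≤ log(2).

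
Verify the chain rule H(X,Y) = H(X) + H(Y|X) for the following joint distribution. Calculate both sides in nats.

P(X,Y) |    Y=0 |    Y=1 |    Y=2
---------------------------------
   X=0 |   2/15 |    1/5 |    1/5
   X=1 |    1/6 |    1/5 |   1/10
H(X,Y) = 1.7632, H(X) = 0.6909, H(Y|X) = 1.0723 (all in nats)

Chain rule: H(X,Y) = H(X) + H(Y|X)

Left side — joint entropy directly:
H(X,Y) = -Σ p(x,y) log p(x,y) = 1.7632 nats

Right side — compute H(Y|X) from the conditional distributions:
P(X) = (8/15, 7/15), so H(X) = 0.6909 nats
H(Y|X) = Σ_x P(X=x) · H(Y|X=x):
  P(Y|X=0) = (1/4, 3/8, 3/8), H(Y|X=0) = 1.0822, weight P(X=0) = 8/15
  P(Y|X=1) = (5/14, 3/7, 3/14), H(Y|X=1) = 1.0609, weight P(X=1) = 7/15
H(Y|X) = 1.0723 nats

H(X) + H(Y|X) = 0.6909 + 1.0723 = 1.7632 nats

Both sides equal 1.7632 nats. ✓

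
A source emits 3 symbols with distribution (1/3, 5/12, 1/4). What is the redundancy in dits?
0.0091 dits

Redundancy measures how far a source is from maximum entropy:
R = H_max - H(X)

Maximum entropy for 3 symbols: H_max = log_10(3) = 0.4771 dits
Actual entropy: H(X) = 0.4680 dits
Redundancy: R = 0.4771 - 0.4680 = 0.0091 dits

This redundancy represents potential for compression: the source could be compressed by 0.0091 dits per symbol.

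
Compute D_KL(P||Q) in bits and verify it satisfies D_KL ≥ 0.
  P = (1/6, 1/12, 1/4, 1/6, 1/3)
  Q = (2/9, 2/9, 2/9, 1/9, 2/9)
0.1479 bits

KL divergence satisfies the Gibbs inequality: D_KL(P||Q) ≥ 0 for all distributions P, Q.

D_KL(P||Q) = Σ p(x) log(p(x)/q(x))
Term by term:
  x=0: 1/6 × log_2[(1/6)/(2/9)] = -0.0692
  x=1: 1/12 × log_2[(1/12)/(2/9)] = -0.1179
  x=2: 1/4 × log_2[(1/4)/(2/9)] = 0.0425
  x=3: 1/6 × log_2[(1/6)/(1/9)] = 0.0975
  x=4: 1/3 × log_2[(1/3)/(2/9)] = 0.1950
D_KL(P||Q) = 0.1479 bits

D_KL(P||Q) = 0.1479 ≥ 0 ✓

This non-negativity is a fundamental property: relative entropy cannot be negative because it measures how different Q is from P.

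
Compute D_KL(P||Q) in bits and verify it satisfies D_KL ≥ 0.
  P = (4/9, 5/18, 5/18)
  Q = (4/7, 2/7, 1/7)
0.0941 bits

KL divergence satisfies the Gibbs inequality: D_KL(P||Q) ≥ 0 for all distributions P, Q.

D_KL(P||Q) = Σ p(x) log(p(x)/q(x))
Term by term:
  x=0: 4/9 × log_2[(4/9)/(4/7)] = -0.1611
  x=1: 5/18 × log_2[(5/18)/(2/7)] = -0.0113
  x=2: 5/18 × log_2[(5/18)/(1/7)] = 0.2665
D_KL(P||Q) = 0.0941 bits

D_KL(P||Q) = 0.0941 ≥ 0 ✓

This non-negativity is a fundamental property: relative entropy cannot be negative because it measures how different Q is from P.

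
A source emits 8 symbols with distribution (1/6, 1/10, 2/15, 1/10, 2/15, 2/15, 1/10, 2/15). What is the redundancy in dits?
0.0067 dits

Redundancy measures how far a source is from maximum entropy:
R = H_max - H(X)

Maximum entropy for 8 symbols: H_max = log_10(8) = 0.9031 dits
Actual entropy: H(X) = 0.8964 dits
Redundancy: R = 0.9031 - 0.8964 = 0.0067 dits

This redundancy represents potential for compression: the source could be compressed by 0.0067 dits per symbol.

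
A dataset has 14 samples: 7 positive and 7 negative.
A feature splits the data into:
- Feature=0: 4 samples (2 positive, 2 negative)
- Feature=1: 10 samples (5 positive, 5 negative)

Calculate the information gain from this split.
0.0000 bits

Information Gain = H(Y) - H(Y|Feature)

Before split:
P(positive) = 7/14 = 0.5000
H(Y) = 1.0000 bits

After split:
Feature=0: H = 1.0000 bits (weight = 4/14)
Feature=1: H = 1.0000 bits (weight = 10/14)
H(Y|Feature) = (4/14)×1.0000 + (10/14)×1.0000 = 1.0000 bits

Information Gain = 1.0000 - 1.0000 = 0.0000 bits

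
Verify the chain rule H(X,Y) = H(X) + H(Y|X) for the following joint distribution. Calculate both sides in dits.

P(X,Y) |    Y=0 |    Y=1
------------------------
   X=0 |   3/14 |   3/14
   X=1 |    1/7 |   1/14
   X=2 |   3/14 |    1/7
H(X,Y) = 0.7534, H(X) = 0.4608, H(Y|X) = 0.2926 (all in dits)

Chain rule: H(X,Y) = H(X) + H(Y|X)

Left side — joint entropy directly:
H(X,Y) = -Σ p(x,y) log p(x,y) = 0.7534 dits

Right side — compute H(Y|X) from the conditional distributions:
P(X) = (3/7, 3/14, 5/14), so H(X) = 0.4608 dits
H(Y|X) = Σ_x P(X=x) · H(Y|X=x):
  P(Y|X=0) = (1/2, 1/2), H(Y|X=0) = 0.3010, weight P(X=0) = 3/7
  P(Y|X=1) = (2/3, 1/3), H(Y|X=1) = 0.2764, weight P(X=1) = 3/14
  P(Y|X=2) = (3/5, 2/5), H(Y|X=2) = 0.2923, weight P(X=2) = 5/14
H(Y|X) = 0.2926 dits

H(X) + H(Y|X) = 0.4608 + 0.2926 = 0.7534 dits

Both sides equal 0.7534 dits. ✓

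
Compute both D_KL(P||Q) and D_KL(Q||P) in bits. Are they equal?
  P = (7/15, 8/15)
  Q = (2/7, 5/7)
D_KL(P||Q) = 0.1055, D_KL(Q||P) = 0.0988

KL divergence is not symmetric: D_KL(P||Q) ≠ D_KL(Q||P) in general.

D_KL(P||Q) = 0.1055 bits
D_KL(Q||P) = 0.0988 bits

No, they are not equal!

This asymmetry is why KL divergence is not a true distance metric.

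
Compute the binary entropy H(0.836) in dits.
0.1938 dits

The binary entropy function is:
H(p) = -p log(p) - (1-p) log(1-p)

H(0.836) = -0.836 × log_10(0.836) - 0.164 × log_10(0.164)
H(0.836) = 0.1938 dits

Note: Binary entropy is maximized at p=0.5 (H=1 bit) and minimized at p=0 or p=1 (H=0).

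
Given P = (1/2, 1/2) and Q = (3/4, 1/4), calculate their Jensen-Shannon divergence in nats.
0.0338 nats

Jensen-Shannon divergence is:
JSD(P||Q) = 0.5 × D_KL(P||M) + 0.5 × D_KL(Q||M)
where M = 0.5 × (P + Q) is the mixture distribution.

M = 0.5 × (1/2, 1/2) + 0.5 × (3/4, 1/4) = (5/8, 3/8)

D_KL(P||M) = 0.0323 nats
D_KL(Q||M) = 0.0354 nats

JSD(P||Q) = 0.5 × 0.0323 + 0.5 × 0.0354 = 0.0338 nats

Unlike KL divergence, JSD is symmetric and bounded: 0 ≤ JSD ≤ log(2).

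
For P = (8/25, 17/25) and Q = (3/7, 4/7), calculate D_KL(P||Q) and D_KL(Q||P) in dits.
D_KL(P||Q) = 0.0108, D_KL(Q||P) = 0.0112

KL divergence is not symmetric: D_KL(P||Q) ≠ D_KL(Q||P) in general.

D_KL(P||Q) = 0.0108 dits
D_KL(Q||P) = 0.0112 dits

No, they are not equal!

This asymmetry is why KL divergence is not a true distance metric.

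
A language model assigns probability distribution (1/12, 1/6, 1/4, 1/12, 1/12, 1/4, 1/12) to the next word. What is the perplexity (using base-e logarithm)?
6.1723

Perplexity is e^H (or exp(H) for natural log).

First, H = -Σ p log p = 1.8201 nats
Perplexity = e^1.8201 = 6.1723

Interpretation: The model's uncertainty is equivalent to choosing uniformly among 6.2 options.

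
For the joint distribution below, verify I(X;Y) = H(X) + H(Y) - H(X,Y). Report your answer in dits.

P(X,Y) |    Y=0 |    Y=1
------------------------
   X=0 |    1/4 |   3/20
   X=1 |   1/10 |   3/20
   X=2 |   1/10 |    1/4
I(X;Y) = 0.0199 dits

Mutual information has multiple equivalent forms:
- I(X;Y) = H(X) - H(X|Y)
- I(X;Y) = H(Y) - H(Y|X)
- I(X;Y) = H(X) + H(Y) - H(X,Y)

Computing all quantities:
H(X) = 0.4693, H(Y) = 0.2989, H(X,Y) = 0.7482
H(X|Y) = 0.4493, H(Y|X) = 0.2789

Verification:
H(X) - H(X|Y) = 0.4693 - 0.4493 = 0.0199
H(Y) - H(Y|X) = 0.2989 - 0.2789 = 0.0199
H(X) + H(Y) - H(X,Y) = 0.4693 + 0.2989 - 0.7482 = 0.0199

All forms give I(X;Y) = 0.0199 dits. ✓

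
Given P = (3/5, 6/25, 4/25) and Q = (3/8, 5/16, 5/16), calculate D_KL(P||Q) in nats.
0.1115 nats

KL divergence: D_KL(P||Q) = Σ p(x) log(p(x)/q(x))

Computing term by term:
  x=0: 3/5 × log_e[(3/5)/(3/8)] = 3/5 × 0.4700 = 0.2820
  x=1: 6/25 × log_e[(6/25)/(5/16)] = 6/25 × -0.2640 = -0.0634
  x=2: 4/25 × log_e[(4/25)/(5/16)] = 4/25 × -0.6694 = -0.1071

D_KL(P||Q) = 0.1115 nats

Note: KL divergence is always non-negative and equals 0 iff P = Q.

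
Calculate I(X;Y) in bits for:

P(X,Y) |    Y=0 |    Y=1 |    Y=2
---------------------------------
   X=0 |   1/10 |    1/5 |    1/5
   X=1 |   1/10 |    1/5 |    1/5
0.0000 bits

Mutual information: I(X;Y) = H(X) + H(Y) - H(X,Y)

Marginals:
P(X) = (1/2, 1/2), H(X) = 1.0000 bits
P(Y) = (1/5, 2/5, 2/5), H(Y) = 1.5219 bits

Joint entropy: H(X,Y) = 2.5219 bits

I(X;Y) = 1.0000 + 1.5219 - 2.5219 = 0.0000 bits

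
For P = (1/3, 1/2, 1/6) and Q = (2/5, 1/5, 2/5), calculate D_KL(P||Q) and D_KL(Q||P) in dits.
D_KL(P||Q) = 0.1092, D_KL(Q||P) = 0.1042

KL divergence is not symmetric: D_KL(P||Q) ≠ D_KL(Q||P) in general.

D_KL(P||Q) = 0.1092 dits
D_KL(Q||P) = 0.1042 dits

No, they are not equal!

This asymmetry is why KL divergence is not a true distance metric.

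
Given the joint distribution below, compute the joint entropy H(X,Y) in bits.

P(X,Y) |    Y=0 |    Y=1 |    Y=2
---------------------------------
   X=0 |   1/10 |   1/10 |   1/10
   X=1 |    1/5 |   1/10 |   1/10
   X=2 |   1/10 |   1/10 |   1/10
3.1219 bits

Joint entropy is H(X,Y) = -Σ_{x,y} p(x,y) log p(x,y).

Summing over all non-zero entries:
H(X,Y) = -[1/10·log_2(1/10) + 1/10·log_2(1/10) + 1/10·log_2(1/10) + 1/5·log_2(1/5) + 1/10·log_2(1/10) + 1/10·log_2(1/10) + 1/10·log_2(1/10) + 1/10·log_2(1/10) + 1/10·log_2(1/10)]
H(X,Y) = 3.1219 bits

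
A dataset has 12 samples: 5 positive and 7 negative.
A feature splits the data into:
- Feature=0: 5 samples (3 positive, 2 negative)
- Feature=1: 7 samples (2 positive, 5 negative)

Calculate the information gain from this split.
0.0718 bits

Information Gain = H(Y) - H(Y|Feature)

Before split:
P(positive) = 5/12 = 0.4167
H(Y) = 0.9799 bits

After split:
Feature=0: H = 0.9710 bits (weight = 5/12)
Feature=1: H = 0.8631 bits (weight = 7/12)
H(Y|Feature) = (5/12)×0.9710 + (7/12)×0.8631 = 0.9080 bits

Information Gain = 0.9799 - 0.9080 = 0.0718 bits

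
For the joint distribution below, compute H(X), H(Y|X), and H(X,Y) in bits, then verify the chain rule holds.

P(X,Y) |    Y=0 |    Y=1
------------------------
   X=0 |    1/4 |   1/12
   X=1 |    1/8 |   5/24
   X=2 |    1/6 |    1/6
H(X,Y) = 2.5069, H(X) = 1.5850, H(Y|X) = 0.9219 (all in bits)

Chain rule: H(X,Y) = H(X) + H(Y|X)

Left side — joint entropy directly:
H(X,Y) = -Σ p(x,y) log p(x,y) = 2.5069 bits

Right side — compute H(Y|X) from the conditional distributions:
P(X) = (1/3, 1/3, 1/3), so H(X) = 1.5850 bits
H(Y|X) = Σ_x P(X=x) · H(Y|X=x):
  P(Y|X=0) = (3/4, 1/4), H(Y|X=0) = 0.8113, weight P(X=0) = 1/3
  P(Y|X=1) = (3/8, 5/8), H(Y|X=1) = 0.9544, weight P(X=1) = 1/3
  P(Y|X=2) = (1/2, 1/2), H(Y|X=2) = 1.0000, weight P(X=2) = 1/3
H(Y|X) = 0.9219 bits

H(X) + H(Y|X) = 1.5850 + 0.9219 = 2.5069 bits

Both sides equal 2.5069 bits. ✓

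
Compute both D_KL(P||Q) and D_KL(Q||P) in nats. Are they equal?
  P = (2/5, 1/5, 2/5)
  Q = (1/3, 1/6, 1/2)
D_KL(P||Q) = 0.0201, D_KL(Q||P) = 0.0204

KL divergence is not symmetric: D_KL(P||Q) ≠ D_KL(Q||P) in general.

D_KL(P||Q) = 0.0201 nats
D_KL(Q||P) = 0.0204 nats

No, they are not equal!

This asymmetry is why KL divergence is not a true distance metric.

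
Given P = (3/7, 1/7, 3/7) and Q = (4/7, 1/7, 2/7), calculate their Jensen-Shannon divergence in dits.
0.0053 dits

Jensen-Shannon divergence is:
JSD(P||Q) = 0.5 × D_KL(P||M) + 0.5 × D_KL(Q||M)
where M = 0.5 × (P + Q) is the mixture distribution.

M = 0.5 × (3/7, 1/7, 3/7) + 0.5 × (4/7, 1/7, 2/7) = (1/2, 1/7, 5/14)

D_KL(P||M) = 0.0052 dits
D_KL(Q||M) = 0.0054 dits

JSD(P||Q) = 0.5 × 0.0052 + 0.5 × 0.0054 = 0.0053 dits

Unlike KL divergence, JSD is symmetric and bounded: 0 ≤ JSD ≤ log(2).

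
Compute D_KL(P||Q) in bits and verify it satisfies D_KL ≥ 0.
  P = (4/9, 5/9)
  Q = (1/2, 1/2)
0.0089 bits

KL divergence satisfies the Gibbs inequality: D_KL(P||Q) ≥ 0 for all distributions P, Q.

D_KL(P||Q) = Σ p(x) log(p(x)/q(x))
Term by term:
  x=0: 4/9 × log_2[(4/9)/(1/2)] = -0.0755
  x=1: 5/9 × log_2[(5/9)/(1/2)] = 0.0844
D_KL(P||Q) = 0.0089 bits

D_KL(P||Q) = 0.0089 ≥ 0 ✓

This non-negativity is a fundamental property: relative entropy cannot be negative because it measures how different Q is from P.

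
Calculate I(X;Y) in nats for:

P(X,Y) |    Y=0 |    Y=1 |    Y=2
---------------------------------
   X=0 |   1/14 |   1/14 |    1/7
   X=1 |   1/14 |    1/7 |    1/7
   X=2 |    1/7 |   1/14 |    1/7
0.0284 nats

Mutual information: I(X;Y) = H(X) + H(Y) - H(X,Y)

Marginals:
P(X) = (2/7, 5/14, 5/14), H(X) = 1.0934 nats
P(Y) = (2/7, 2/7, 3/7), H(Y) = 1.0790 nats

Joint entropy: H(X,Y) = 2.1440 nats

I(X;Y) = 1.0934 + 1.0790 - 2.1440 = 0.0284 nats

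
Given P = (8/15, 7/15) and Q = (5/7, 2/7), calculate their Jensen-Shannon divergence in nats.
0.0176 nats

Jensen-Shannon divergence is:
JSD(P||Q) = 0.5 × D_KL(P||M) + 0.5 × D_KL(Q||M)
where M = 0.5 × (P + Q) is the mixture distribution.

M = 0.5 × (8/15, 7/15) + 0.5 × (5/7, 2/7) = (0.62381, 0.37619)

D_KL(P||M) = 0.0170 nats
D_KL(Q||M) = 0.0181 nats

JSD(P||Q) = 0.5 × 0.0170 + 0.5 × 0.0181 = 0.0176 nats

Unlike KL divergence, JSD is symmetric and bounded: 0 ≤ JSD ≤ log(2).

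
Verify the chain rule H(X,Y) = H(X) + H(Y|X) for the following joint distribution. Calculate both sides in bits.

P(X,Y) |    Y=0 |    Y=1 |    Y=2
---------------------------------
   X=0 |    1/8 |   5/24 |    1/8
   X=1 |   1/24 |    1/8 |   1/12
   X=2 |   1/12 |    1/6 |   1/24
H(X,Y) = 3.0069, H(X) = 1.5343, H(Y|X) = 1.4725 (all in bits)

Chain rule: H(X,Y) = H(X) + H(Y|X)

Left side — joint entropy directly:
H(X,Y) = -Σ p(x,y) log p(x,y) = 3.0069 bits

Right side — compute H(Y|X) from the conditional distributions:
P(X) = (11/24, 1/4, 7/24), so H(X) = 1.5343 bits
H(Y|X) = Σ_x P(X=x) · H(Y|X=x):
  P(Y|X=0) = (3/11, 5/11, 3/11), H(Y|X=0) = 1.5395, weight P(X=0) = 11/24
  P(Y|X=1) = (1/6, 1/2, 1/3), H(Y|X=1) = 1.4591, weight P(X=1) = 1/4
  P(Y|X=2) = (2/7, 4/7, 1/7), H(Y|X=2) = 1.3788, weight P(X=2) = 7/24
H(Y|X) = 1.4725 bits

H(X) + H(Y|X) = 1.5343 + 1.4725 = 3.0069 bits

Both sides equal 3.0069 bits. ✓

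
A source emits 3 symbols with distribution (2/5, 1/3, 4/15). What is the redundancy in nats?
0.0134 nats

Redundancy measures how far a source is from maximum entropy:
R = H_max - H(X)

Maximum entropy for 3 symbols: H_max = log_e(3) = 1.0986 nats
Actual entropy: H(X) = 1.0852 nats
Redundancy: R = 1.0986 - 1.0852 = 0.0134 nats

This redundancy represents potential for compression: the source could be compressed by 0.0134 nats per symbol.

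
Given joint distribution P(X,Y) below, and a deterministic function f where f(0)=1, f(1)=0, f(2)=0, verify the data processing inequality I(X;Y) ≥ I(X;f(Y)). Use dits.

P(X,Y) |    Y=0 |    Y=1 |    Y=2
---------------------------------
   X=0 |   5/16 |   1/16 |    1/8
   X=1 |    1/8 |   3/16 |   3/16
I(X;Y) = 0.0350, I(X;f(Y)) = 0.0319, inequality holds: 0.0350 ≥ 0.0319

Data Processing Inequality: For any Markov chain X → Y → Z, we have I(X;Y) ≥ I(X;Z).

Here Z = f(Y) is a deterministic function of Y, forming X → Y → Z.

Original I(X;Y) = 0.0350 dits

After applying f:
P(X,Z) where Z=f(Y):
- P(X,Z=0) = P(X,Y=1) + P(X,Y=2)
- P(X,Z=1) = P(X,Y=0)

I(X;Z) = I(X;f(Y)) = 0.0319 dits

Verification: 0.0350 ≥ 0.0319 ✓

Information cannot be created by processing; the function f can only lose information about X.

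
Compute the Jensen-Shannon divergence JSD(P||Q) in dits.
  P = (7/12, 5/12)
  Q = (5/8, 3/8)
0.0004 dits

Jensen-Shannon divergence is:
JSD(P||Q) = 0.5 × D_KL(P||M) + 0.5 × D_KL(Q||M)
where M = 0.5 × (P + Q) is the mixture distribution.

M = 0.5 × (7/12, 5/12) + 0.5 × (5/8, 3/8) = (0.604167, 0.395833)

D_KL(P||M) = 0.0004 dits
D_KL(Q||M) = 0.0004 dits

JSD(P||Q) = 0.5 × 0.0004 + 0.5 × 0.0004 = 0.0004 dits

Unlike KL divergence, JSD is symmetric and bounded: 0 ≤ JSD ≤ log(2).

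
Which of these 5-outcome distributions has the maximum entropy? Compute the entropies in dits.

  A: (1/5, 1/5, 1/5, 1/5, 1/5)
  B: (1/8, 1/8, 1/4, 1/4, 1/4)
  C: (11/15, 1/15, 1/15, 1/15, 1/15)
A

For a discrete distribution over n outcomes, entropy is maximized by the uniform distribution.

Computing entropies:
H(A) = 0.6990 dits
H(B) = 0.6773 dits
H(C) = 0.4124 dits

The uniform distribution (where all probabilities equal 1/5) achieves the maximum entropy of log_10(5) = 0.6990 dits.

Distribution A has the highest entropy.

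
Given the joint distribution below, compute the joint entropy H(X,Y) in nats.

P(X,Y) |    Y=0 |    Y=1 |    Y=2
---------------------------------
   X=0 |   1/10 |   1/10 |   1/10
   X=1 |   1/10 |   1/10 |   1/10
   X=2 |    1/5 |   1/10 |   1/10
2.1640 nats

Joint entropy is H(X,Y) = -Σ_{x,y} p(x,y) log p(x,y).

Summing over all non-zero entries:
H(X,Y) = -[1/10·log_e(1/10) + 1/10·log_e(1/10) + 1/10·log_e(1/10) + 1/10·log_e(1/10) + 1/10·log_e(1/10) + 1/10·log_e(1/10) + 1/5·log_e(1/5) + 1/10·log_e(1/10) + 1/10·log_e(1/10)]
H(X,Y) = 2.1640 nats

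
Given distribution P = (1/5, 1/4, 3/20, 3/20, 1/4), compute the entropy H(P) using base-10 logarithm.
0.6880 dits

Shannon entropy is H(X) = -Σ p(x) log p(x).

For P = (1/5, 1/4, 3/20, 3/20, 1/4):
H = -1/5 × log_10(1/5) -1/4 × log_10(1/4) -3/20 × log_10(3/20) -3/20 × log_10(3/20) -1/4 × log_10(1/4)
H = 0.6880 dits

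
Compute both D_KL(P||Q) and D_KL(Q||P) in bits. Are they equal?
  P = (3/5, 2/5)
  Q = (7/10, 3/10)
D_KL(P||Q) = 0.0326, D_KL(Q||P) = 0.0312

KL divergence is not symmetric: D_KL(P||Q) ≠ D_KL(Q||P) in general.

D_KL(P||Q) = 0.0326 bits
D_KL(Q||P) = 0.0312 bits

No, they are not equal!

This asymmetry is why KL divergence is not a true distance metric.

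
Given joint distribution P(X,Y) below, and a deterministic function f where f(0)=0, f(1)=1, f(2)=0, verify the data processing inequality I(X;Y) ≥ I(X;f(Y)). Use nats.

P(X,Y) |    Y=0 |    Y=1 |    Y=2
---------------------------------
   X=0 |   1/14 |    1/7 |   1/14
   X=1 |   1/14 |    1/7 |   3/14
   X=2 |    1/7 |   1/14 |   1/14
I(X;Y) = 0.0658, I(X;f(Y)) = 0.0203, inequality holds: 0.0658 ≥ 0.0203

Data Processing Inequality: For any Markov chain X → Y → Z, we have I(X;Y) ≥ I(X;Z).

Here Z = f(Y) is a deterministic function of Y, forming X → Y → Z.

Original I(X;Y) = 0.0658 nats

After applying f:
P(X,Z) where Z=f(Y):
- P(X,Z=0) = P(X,Y=0) + P(X,Y=2)
- P(X,Z=1) = P(X,Y=1)

I(X;Z) = I(X;f(Y)) = 0.0203 nats

Verification: 0.0658 ≥ 0.0203 ✓

Information cannot be created by processing; the function f can only lose information about X.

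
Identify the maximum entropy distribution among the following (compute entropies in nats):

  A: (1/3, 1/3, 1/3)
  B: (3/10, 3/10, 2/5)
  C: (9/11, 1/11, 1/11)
A

For a discrete distribution over n outcomes, entropy is maximized by the uniform distribution.

Computing entropies:
H(A) = 1.0986 nats
H(B) = 1.0889 nats
H(C) = 0.6002 nats

The uniform distribution (where all probabilities equal 1/3) achieves the maximum entropy of log_e(3) = 1.0986 nats.

Distribution A has the highest entropy.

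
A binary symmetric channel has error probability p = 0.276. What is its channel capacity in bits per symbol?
0.1501 bits

For a binary symmetric channel (BSC) with error probability p:
Capacity C = 1 - H(p) bits per symbol

where H(p) = -p log₂(p) - (1-p) log₂(1-p) is the binary entropy function.

H(0.276) = 0.8499 bits
C = 1 - 0.8499 = 0.1501 bits per symbol

This means we can reliably transmit up to 0.1501 bits of information per channel use.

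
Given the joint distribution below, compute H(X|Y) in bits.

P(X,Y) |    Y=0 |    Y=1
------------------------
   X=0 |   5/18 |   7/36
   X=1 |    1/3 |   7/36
0.9964 bits

Using the chain rule: H(X|Y) = H(X,Y) - H(Y)

First, compute H(X,Y) = 1.9604 bits

Marginal P(Y) = (11/18, 7/18)
H(Y) = 0.9641 bits

H(X|Y) = H(X,Y) - H(Y) = 1.9604 - 0.9641 = 0.9964 bits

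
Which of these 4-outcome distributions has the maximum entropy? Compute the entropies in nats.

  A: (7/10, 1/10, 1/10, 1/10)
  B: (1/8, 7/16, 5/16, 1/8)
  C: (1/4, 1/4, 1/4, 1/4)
C

For a discrete distribution over n outcomes, entropy is maximized by the uniform distribution.

Computing entropies:
H(A) = 0.9404 nats
H(B) = 1.2450 nats
H(C) = 1.3863 nats

The uniform distribution (where all probabilities equal 1/4) achieves the maximum entropy of log_e(4) = 1.3863 nats.

Distribution C has the highest entropy.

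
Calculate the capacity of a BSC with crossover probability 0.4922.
0.0002 bits

For a binary symmetric channel (BSC) with error probability p:
Capacity C = 1 - H(p) bits per symbol

where H(p) = -p log₂(p) - (1-p) log₂(1-p) is the binary entropy function.

H(0.4922) = 0.9998 bits
C = 1 - 0.9998 = 0.0002 bits per symbol

This means we can reliably transmit up to 0.0002 bits of information per channel use.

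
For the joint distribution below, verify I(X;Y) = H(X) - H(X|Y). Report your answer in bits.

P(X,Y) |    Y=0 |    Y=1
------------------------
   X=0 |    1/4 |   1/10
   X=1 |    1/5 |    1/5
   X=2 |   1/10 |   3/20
I(X;Y) = 0.0479 bits

Mutual information has multiple equivalent forms:
- I(X;Y) = H(X) - H(X|Y)
- I(X;Y) = H(Y) - H(Y|X)
- I(X;Y) = H(X) + H(Y) - H(X,Y)

Computing all quantities:
H(X) = 1.5589, H(Y) = 0.9928, H(X,Y) = 2.5037
H(X|Y) = 1.5109, H(Y|X) = 0.9448

Verification:
H(X) - H(X|Y) = 1.5589 - 1.5109 = 0.0479
H(Y) - H(Y|X) = 0.9928 - 0.9448 = 0.0479
H(X) + H(Y) - H(X,Y) = 1.5589 + 0.9928 - 2.5037 = 0.0479

All forms give I(X;Y) = 0.0479 bits. ✓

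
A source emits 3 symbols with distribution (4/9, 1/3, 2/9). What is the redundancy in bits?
0.0545 bits

Redundancy measures how far a source is from maximum entropy:
R = H_max - H(X)

Maximum entropy for 3 symbols: H_max = log_2(3) = 1.5850 bits
Actual entropy: H(X) = 1.5305 bits
Redundancy: R = 1.5850 - 1.5305 = 0.0545 bits

This redundancy represents potential for compression: the source could be compressed by 0.0545 bits per symbol.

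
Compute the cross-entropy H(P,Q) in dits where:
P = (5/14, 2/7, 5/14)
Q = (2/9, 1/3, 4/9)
0.4954 dits

Cross-entropy: H(P,Q) = -Σ p(x) log q(x)

Alternatively: H(P,Q) = H(P) + D_KL(P||Q)
H(P) = 0.4748 dits
D_KL(P||Q) = 0.0205 dits

H(P,Q) = 0.4748 + 0.0205 = 0.4954 dits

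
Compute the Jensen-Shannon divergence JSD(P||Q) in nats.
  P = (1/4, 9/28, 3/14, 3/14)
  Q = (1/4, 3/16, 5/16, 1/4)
0.0142 nats

Jensen-Shannon divergence is:
JSD(P||Q) = 0.5 × D_KL(P||M) + 0.5 × D_KL(Q||M)
where M = 0.5 × (P + Q) is the mixture distribution.

M = 0.5 × (1/4, 9/28, 3/14, 3/14) + 0.5 × (1/4, 3/16, 5/16, 1/4) = (1/4, 0.254464, 0.263393, 0.232143)

D_KL(P||M) = 0.0137 nats
D_KL(Q||M) = 0.0147 nats

JSD(P||Q) = 0.5 × 0.0137 + 0.5 × 0.0147 = 0.0142 nats

Unlike KL divergence, JSD is symmetric and bounded: 0 ≤ JSD ≤ log(2).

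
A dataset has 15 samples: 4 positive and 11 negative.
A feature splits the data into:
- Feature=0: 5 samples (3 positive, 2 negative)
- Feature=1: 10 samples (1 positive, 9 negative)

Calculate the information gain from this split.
0.2003 bits

Information Gain = H(Y) - H(Y|Feature)

Before split:
P(positive) = 4/15 = 0.2667
H(Y) = 0.8366 bits

After split:
Feature=0: H = 0.9710 bits (weight = 5/15)
Feature=1: H = 0.4690 bits (weight = 10/15)
H(Y|Feature) = (5/15)×0.9710 + (10/15)×0.4690 = 0.6363 bits

Information Gain = 0.8366 - 0.6363 = 0.2003 bits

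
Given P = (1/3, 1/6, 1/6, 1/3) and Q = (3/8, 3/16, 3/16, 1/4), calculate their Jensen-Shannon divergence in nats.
0.0042 nats

Jensen-Shannon divergence is:
JSD(P||Q) = 0.5 × D_KL(P||M) + 0.5 × D_KL(Q||M)
where M = 0.5 × (P + Q) is the mixture distribution.

M = 0.5 × (1/3, 1/6, 1/6, 1/3) + 0.5 × (3/8, 3/16, 3/16, 1/4) = (0.354167, 0.177083, 0.177083, 7/24)

D_KL(P||M) = 0.0041 nats
D_KL(Q||M) = 0.0043 nats

JSD(P||Q) = 0.5 × 0.0041 + 0.5 × 0.0043 = 0.0042 nats

Unlike KL divergence, JSD is symmetric and bounded: 0 ≤ JSD ≤ log(2).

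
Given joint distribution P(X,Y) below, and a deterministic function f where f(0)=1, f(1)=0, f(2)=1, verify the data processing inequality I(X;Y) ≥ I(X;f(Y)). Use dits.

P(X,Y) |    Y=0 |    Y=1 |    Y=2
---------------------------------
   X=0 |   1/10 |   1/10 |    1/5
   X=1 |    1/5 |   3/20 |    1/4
I(X;Y) = 0.0020, I(X;f(Y)) = 0.0000, inequality holds: 0.0020 ≥ 0.0000

Data Processing Inequality: For any Markov chain X → Y → Z, we have I(X;Y) ≥ I(X;Z).

Here Z = f(Y) is a deterministic function of Y, forming X → Y → Z.

Original I(X;Y) = 0.0020 dits

After applying f:
P(X,Z) where Z=f(Y):
- P(X,Z=0) = P(X,Y=1)
- P(X,Z=1) = P(X,Y=0) + P(X,Y=2)

I(X;Z) = I(X;f(Y)) = 0.0000 dits

Verification: 0.0020 ≥ 0.0000 ✓

Information cannot be created by processing; the function f can only lose information about X.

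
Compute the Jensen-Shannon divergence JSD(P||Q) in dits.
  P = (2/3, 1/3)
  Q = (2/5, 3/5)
0.0157 dits

Jensen-Shannon divergence is:
JSD(P||Q) = 0.5 × D_KL(P||M) + 0.5 × D_KL(Q||M)
where M = 0.5 × (P + Q) is the mixture distribution.

M = 0.5 × (2/3, 1/3) + 0.5 × (2/5, 3/5) = (8/15, 7/15)

D_KL(P||M) = 0.0159 dits
D_KL(Q||M) = 0.0155 dits

JSD(P||Q) = 0.5 × 0.0159 + 0.5 × 0.0155 = 0.0157 dits

Unlike KL divergence, JSD is symmetric and bounded: 0 ≤ JSD ≤ log(2).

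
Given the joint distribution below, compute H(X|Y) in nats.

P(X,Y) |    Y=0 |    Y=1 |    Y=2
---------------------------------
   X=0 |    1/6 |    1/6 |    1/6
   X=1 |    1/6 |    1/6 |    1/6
0.6931 nats

Using the chain rule: H(X|Y) = H(X,Y) - H(Y)

First, compute H(X,Y) = 1.7918 nats

Marginal P(Y) = (1/3, 1/3, 1/3)
H(Y) = 1.0986 nats

H(X|Y) = H(X,Y) - H(Y) = 1.7918 - 1.0986 = 0.6931 nats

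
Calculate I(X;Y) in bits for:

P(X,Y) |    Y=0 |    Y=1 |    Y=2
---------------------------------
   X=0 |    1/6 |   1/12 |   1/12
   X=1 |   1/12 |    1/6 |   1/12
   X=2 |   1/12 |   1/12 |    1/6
0.0850 bits

Mutual information: I(X;Y) = H(X) + H(Y) - H(X,Y)

Marginals:
P(X) = (1/3, 1/3, 1/3), H(X) = 1.5850 bits
P(Y) = (1/3, 1/3, 1/3), H(Y) = 1.5850 bits

Joint entropy: H(X,Y) = 3.0850 bits

I(X;Y) = 1.5850 + 1.5850 - 3.0850 = 0.0850 bits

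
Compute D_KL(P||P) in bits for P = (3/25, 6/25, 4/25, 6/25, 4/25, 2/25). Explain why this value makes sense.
0.0000 bits

KL divergence satisfies the Gibbs inequality: D_KL(P||Q) ≥ 0 for all distributions P, Q.

D_KL(P||Q) = Σ p(x) log(p(x)/q(x))
Each term is p(x) × log_2(p(x)/p(x)) = p(x) × log_2(1) = 0, so the sum is 0.
D_KL(P||Q) = 0.0000 bits

When P = Q, the KL divergence is exactly 0, as there is no 'divergence' between identical distributions.

This non-negativity is a fundamental property: relative entropy cannot be negative because it measures how different Q is from P.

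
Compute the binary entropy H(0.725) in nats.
0.5882 nats

The binary entropy function is:
H(p) = -p log(p) - (1-p) log(1-p)

H(0.725) = -0.725 × log_e(0.725) - 0.275 × log_e(0.275)
H(0.725) = 0.5882 nats

Note: Binary entropy is maximized at p=0.5 (H=1 bit) and minimized at p=0 or p=1 (H=0).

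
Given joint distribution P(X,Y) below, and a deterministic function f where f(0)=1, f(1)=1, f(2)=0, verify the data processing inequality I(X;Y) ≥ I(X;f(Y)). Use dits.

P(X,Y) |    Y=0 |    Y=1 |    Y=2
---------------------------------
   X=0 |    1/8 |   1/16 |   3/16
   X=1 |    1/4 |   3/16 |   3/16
I(X;Y) = 0.0097, I(X;f(Y)) = 0.0086, inequality holds: 0.0097 ≥ 0.0086

Data Processing Inequality: For any Markov chain X → Y → Z, we have I(X;Y) ≥ I(X;Z).

Here Z = f(Y) is a deterministic function of Y, forming X → Y → Z.

Original I(X;Y) = 0.0097 dits

After applying f:
P(X,Z) where Z=f(Y):
- P(X,Z=0) = P(X,Y=2)
- P(X,Z=1) = P(X,Y=0) + P(X,Y=1)

I(X;Z) = I(X;f(Y)) = 0.0086 dits

Verification: 0.0097 ≥ 0.0086 ✓

Information cannot be created by processing; the function f can only lose information about X.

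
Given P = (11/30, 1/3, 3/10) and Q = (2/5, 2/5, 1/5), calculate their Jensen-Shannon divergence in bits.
0.0100 bits

Jensen-Shannon divergence is:
JSD(P||Q) = 0.5 × D_KL(P||M) + 0.5 × D_KL(Q||M)
where M = 0.5 × (P + Q) is the mixture distribution.

M = 0.5 × (11/30, 1/3, 3/10) + 0.5 × (2/5, 2/5, 1/5) = (0.383333, 11/30, 1/4)

D_KL(P||M) = 0.0096 bits
D_KL(Q||M) = 0.0104 bits

JSD(P||Q) = 0.5 × 0.0096 + 0.5 × 0.0104 = 0.0100 bits

Unlike KL divergence, JSD is symmetric and bounded: 0 ≤ JSD ≤ log(2).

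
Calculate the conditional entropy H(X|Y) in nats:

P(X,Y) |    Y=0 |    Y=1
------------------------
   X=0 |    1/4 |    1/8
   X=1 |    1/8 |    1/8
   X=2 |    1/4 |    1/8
1.0713 nats

Using the chain rule: H(X|Y) = H(X,Y) - H(Y)

First, compute H(X,Y) = 1.7329 nats

Marginal P(Y) = (5/8, 3/8)
H(Y) = 0.6616 nats

H(X|Y) = H(X,Y) - H(Y) = 1.7329 - 0.6616 = 1.0713 nats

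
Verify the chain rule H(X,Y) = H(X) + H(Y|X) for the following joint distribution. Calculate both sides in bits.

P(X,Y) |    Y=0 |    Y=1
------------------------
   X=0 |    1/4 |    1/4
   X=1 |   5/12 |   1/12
H(X,Y) = 1.8250, H(X) = 1.0000, H(Y|X) = 0.8250 (all in bits)

Chain rule: H(X,Y) = H(X) + H(Y|X)

Left side — joint entropy directly:
H(X,Y) = -Σ p(x,y) log p(x,y) = 1.8250 bits

Right side — compute H(Y|X) from the conditional distributions:
P(X) = (1/2, 1/2), so H(X) = 1.0000 bits
H(Y|X) = Σ_x P(X=x) · H(Y|X=x):
  P(Y|X=0) = (1/2, 1/2), H(Y|X=0) = 1.0000, weight P(X=0) = 1/2
  P(Y|X=1) = (5/6, 1/6), H(Y|X=1) = 0.6500, weight P(X=1) = 1/2
H(Y|X) = 0.8250 bits

H(X) + H(Y|X) = 1.0000 + 0.8250 = 1.8250 bits

Both sides equal 1.8250 bits. ✓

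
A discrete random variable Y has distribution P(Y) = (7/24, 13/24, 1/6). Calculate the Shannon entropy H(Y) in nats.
0.9901 nats

Shannon entropy is H(X) = -Σ p(x) log p(x).

For P = (7/24, 13/24, 1/6):
H = -7/24 × log_e(7/24) -13/24 × log_e(13/24) -1/6 × log_e(1/6)
H = 0.9901 nats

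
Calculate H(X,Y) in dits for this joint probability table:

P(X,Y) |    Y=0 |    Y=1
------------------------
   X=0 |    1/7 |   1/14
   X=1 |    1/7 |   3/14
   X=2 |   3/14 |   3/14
0.7534 dits

Joint entropy is H(X,Y) = -Σ_{x,y} p(x,y) log p(x,y).

Summing over all non-zero entries:
H(X,Y) = -[1/7·log_10(1/7) + 1/14·log_10(1/14) + 1/7·log_10(1/7) + 3/14·log_10(3/14) + 3/14·log_10(3/14) + 3/14·log_10(3/14)]
H(X,Y) = 0.7534 dits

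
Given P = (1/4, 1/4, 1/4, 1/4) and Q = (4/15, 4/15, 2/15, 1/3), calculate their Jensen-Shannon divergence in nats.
0.0123 nats

Jensen-Shannon divergence is:
JSD(P||Q) = 0.5 × D_KL(P||M) + 0.5 × D_KL(Q||M)
where M = 0.5 × (P + Q) is the mixture distribution.

M = 0.5 × (1/4, 1/4, 1/4, 1/4) + 0.5 × (4/15, 4/15, 2/15, 1/3) = (0.258333, 0.258333, 0.191667, 7/24)

D_KL(P||M) = 0.0115 nats
D_KL(Q||M) = 0.0131 nats

JSD(P||Q) = 0.5 × 0.0115 + 0.5 × 0.0131 = 0.0123 nats

Unlike KL divergence, JSD is symmetric and bounded: 0 ≤ JSD ≤ log(2).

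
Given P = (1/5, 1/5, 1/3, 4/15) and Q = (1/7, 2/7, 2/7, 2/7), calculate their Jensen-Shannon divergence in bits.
0.0105 bits

Jensen-Shannon divergence is:
JSD(P||Q) = 0.5 × D_KL(P||M) + 0.5 × D_KL(Q||M)
where M = 0.5 × (P + Q) is the mixture distribution.

M = 0.5 × (1/5, 1/5, 1/3, 4/15) + 0.5 × (1/7, 2/7, 2/7, 2/7) = (6/35, 0.242857, 0.309524, 0.27619)

D_KL(P||M) = 0.0106 bits
D_KL(Q||M) = 0.0104 bits

JSD(P||Q) = 0.5 × 0.0106 + 0.5 × 0.0104 = 0.0105 bits

Unlike KL divergence, JSD is symmetric and bounded: 0 ≤ JSD ≤ log(2).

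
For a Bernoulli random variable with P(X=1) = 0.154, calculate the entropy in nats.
0.4296 nats

The binary entropy function is:
H(p) = -p log(p) - (1-p) log(1-p)

H(0.154) = -0.154 × log_e(0.154) - 0.846 × log_e(0.846)
H(0.154) = 0.4296 nats

Note: Binary entropy is maximized at p=0.5 (H=1 bit) and minimized at p=0 or p=1 (H=0).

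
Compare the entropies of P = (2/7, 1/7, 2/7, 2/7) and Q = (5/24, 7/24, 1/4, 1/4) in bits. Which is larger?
Q

Computing entropies in bits:
H(P) = 1.9502
H(Q) = 1.9899

Distribution Q has higher entropy.

Intuition: The distribution closer to uniform (more spread out) has higher entropy.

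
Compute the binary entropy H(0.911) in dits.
0.1304 dits

The binary entropy function is:
H(p) = -p log(p) - (1-p) log(1-p)

H(0.911) = -0.911 × log_10(0.911) - 0.089 × log_10(0.089)
H(0.911) = 0.1304 dits

Note: Binary entropy is maximized at p=0.5 (H=1 bit) and minimized at p=0 or p=1 (H=0).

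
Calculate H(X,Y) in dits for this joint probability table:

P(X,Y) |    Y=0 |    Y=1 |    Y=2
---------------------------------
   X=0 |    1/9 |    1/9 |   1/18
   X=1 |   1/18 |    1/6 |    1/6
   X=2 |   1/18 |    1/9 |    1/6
0.9164 dits

Joint entropy is H(X,Y) = -Σ_{x,y} p(x,y) log p(x,y).

Summing over all non-zero entries:
H(X,Y) = -[1/9·log_10(1/9) + 1/9·log_10(1/9) + 1/18·log_10(1/18) + 1/18·log_10(1/18) + 1/6·log_10(1/6) + 1/6·log_10(1/6) + 1/18·log_10(1/18) + 1/9·log_10(1/9) + 1/6·log_10(1/6)]
H(X,Y) = 0.9164 dits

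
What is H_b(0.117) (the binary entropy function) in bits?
0.5207 bits

The binary entropy function is:
H(p) = -p log(p) - (1-p) log(1-p)

H(0.117) = -0.117 × log_2(0.117) - 0.883 × log_2(0.883)
H(0.117) = 0.5207 bits

Note: Binary entropy is maximized at p=0.5 (H=1 bit) and minimized at p=0 or p=1 (H=0).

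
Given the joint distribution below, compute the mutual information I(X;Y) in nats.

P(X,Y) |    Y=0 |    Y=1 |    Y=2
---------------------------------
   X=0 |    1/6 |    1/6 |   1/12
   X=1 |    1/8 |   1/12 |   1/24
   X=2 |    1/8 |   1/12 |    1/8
0.0244 nats

Mutual information: I(X;Y) = H(X) + H(Y) - H(X,Y)

Marginals:
P(X) = (5/12, 1/4, 1/3), H(X) = 1.0776 nats
P(Y) = (5/12, 1/3, 1/4), H(Y) = 1.0776 nats

Joint entropy: H(X,Y) = 2.1307 nats

I(X;Y) = 1.0776 + 1.0776 - 2.1307 = 0.0244 nats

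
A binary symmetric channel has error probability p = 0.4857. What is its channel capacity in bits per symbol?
0.0006 bits

For a binary symmetric channel (BSC) with error probability p:
Capacity C = 1 - H(p) bits per symbol

where H(p) = -p log₂(p) - (1-p) log₂(1-p) is the binary entropy function.

H(0.4857) = 0.9994 bits
C = 1 - 0.9994 = 0.0006 bits per symbol

This means we can reliably transmit up to 0.0006 bits of information per channel use.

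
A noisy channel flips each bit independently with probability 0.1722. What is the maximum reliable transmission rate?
0.3373 bits

For a binary symmetric channel (BSC) with error probability p:
Capacity C = 1 - H(p) bits per symbol

where H(p) = -p log₂(p) - (1-p) log₂(1-p) is the binary entropy function.

H(0.1722) = 0.6627 bits
C = 1 - 0.6627 = 0.3373 bits per symbol

This means we can reliably transmit up to 0.3373 bits of information per channel use.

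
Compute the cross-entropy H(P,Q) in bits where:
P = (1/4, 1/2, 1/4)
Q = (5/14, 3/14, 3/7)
1.7882 bits

Cross-entropy: H(P,Q) = -Σ p(x) log q(x)

Alternatively: H(P,Q) = H(P) + D_KL(P||Q)
H(P) = 1.5000 bits
D_KL(P||Q) = 0.2882 bits

H(P,Q) = 1.5000 + 0.2882 = 1.7882 bits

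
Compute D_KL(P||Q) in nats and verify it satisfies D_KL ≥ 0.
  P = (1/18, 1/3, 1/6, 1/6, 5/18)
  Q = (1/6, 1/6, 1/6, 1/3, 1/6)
0.1964 nats

KL divergence satisfies the Gibbs inequality: D_KL(P||Q) ≥ 0 for all distributions P, Q.

D_KL(P||Q) = Σ p(x) log(p(x)/q(x))
Term by term:
  x=0: 1/18 × log_e[(1/18)/(1/6)] = -0.0610
  x=1: 1/3 × log_e[(1/3)/(1/6)] = 0.2310
  x=2: 1/6 × log_e[(1/6)/(1/6)] = 0.0000
  x=3: 1/6 × log_e[(1/6)/(1/3)] = -0.1155
  x=4: 5/18 × log_e[(5/18)/(1/6)] = 0.1419
D_KL(P||Q) = 0.1964 nats

D_KL(P||Q) = 0.1964 ≥ 0 ✓

This non-negativity is a fundamental property: relative entropy cannot be negative because it measures how different Q is from P.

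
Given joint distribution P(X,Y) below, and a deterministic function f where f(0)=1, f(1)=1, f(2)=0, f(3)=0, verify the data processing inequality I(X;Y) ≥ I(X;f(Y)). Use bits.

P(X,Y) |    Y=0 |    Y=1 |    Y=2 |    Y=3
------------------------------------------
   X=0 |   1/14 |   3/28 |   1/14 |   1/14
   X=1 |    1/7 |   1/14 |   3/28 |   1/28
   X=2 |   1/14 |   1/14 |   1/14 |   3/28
I(X;Y) = 0.0636, I(X;f(Y)) = 0.0124, inequality holds: 0.0636 ≥ 0.0124

Data Processing Inequality: For any Markov chain X → Y → Z, we have I(X;Y) ≥ I(X;Z).

Here Z = f(Y) is a deterministic function of Y, forming X → Y → Z.

Original I(X;Y) = 0.0636 bits

After applying f:
P(X,Z) where Z=f(Y):
- P(X,Z=0) = P(X,Y=2) + P(X,Y=3)
- P(X,Z=1) = P(X,Y=0) + P(X,Y=1)

I(X;Z) = I(X;f(Y)) = 0.0124 bits

Verification: 0.0636 ≥ 0.0124 ✓

Information cannot be created by processing; the function f can only lose information about X.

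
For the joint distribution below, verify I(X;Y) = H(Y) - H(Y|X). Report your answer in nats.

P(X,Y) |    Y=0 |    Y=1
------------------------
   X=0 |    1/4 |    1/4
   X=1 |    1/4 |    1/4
I(X;Y) = 0.0000 nats

Mutual information has multiple equivalent forms:
- I(X;Y) = H(X) - H(X|Y)
- I(X;Y) = H(Y) - H(Y|X)
- I(X;Y) = H(X) + H(Y) - H(X,Y)

Computing all quantities:
H(X) = 0.6931, H(Y) = 0.6931, H(X,Y) = 1.3863
H(X|Y) = 0.6931, H(Y|X) = 0.6931

Verification:
H(X) - H(X|Y) = 0.6931 - 0.6931 = 0.0000
H(Y) - H(Y|X) = 0.6931 - 0.6931 = 0.0000
H(X) + H(Y) - H(X,Y) = 0.6931 + 0.6931 - 1.3863 = 0.0000

All forms give I(X;Y) = 0.0000 nats. ✓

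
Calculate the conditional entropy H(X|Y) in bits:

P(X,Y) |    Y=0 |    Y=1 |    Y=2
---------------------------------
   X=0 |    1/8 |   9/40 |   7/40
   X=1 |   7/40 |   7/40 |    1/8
0.9834 bits

Using the chain rule: H(X|Y) = H(X,Y) - H(Y)

First, compute H(X,Y) = 2.5544 bits

Marginal P(Y) = (3/10, 2/5, 3/10)
H(Y) = 1.5710 bits

H(X|Y) = H(X,Y) - H(Y) = 2.5544 - 1.5710 = 0.9834 bits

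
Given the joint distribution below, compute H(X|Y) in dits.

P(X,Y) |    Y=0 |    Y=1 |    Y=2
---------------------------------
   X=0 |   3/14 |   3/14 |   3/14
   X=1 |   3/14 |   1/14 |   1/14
0.2686 dits

Using the chain rule: H(X|Y) = H(X,Y) - H(Y)

First, compute H(X,Y) = 0.7372 dits

Marginal P(Y) = (3/7, 2/7, 2/7)
H(Y) = 0.4686 dits

H(X|Y) = H(X,Y) - H(Y) = 0.7372 - 0.4686 = 0.2686 dits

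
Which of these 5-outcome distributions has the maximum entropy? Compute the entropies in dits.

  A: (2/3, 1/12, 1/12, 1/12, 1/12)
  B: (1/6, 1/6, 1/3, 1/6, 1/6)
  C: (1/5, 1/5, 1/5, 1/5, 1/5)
C

For a discrete distribution over n outcomes, entropy is maximized by the uniform distribution.

Computing entropies:
H(A) = 0.4771 dits
H(B) = 0.6778 dits
H(C) = 0.6990 dits

The uniform distribution (where all probabilities equal 1/5) achieves the maximum entropy of log_10(5) = 0.6990 dits.

Distribution C has the highest entropy.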